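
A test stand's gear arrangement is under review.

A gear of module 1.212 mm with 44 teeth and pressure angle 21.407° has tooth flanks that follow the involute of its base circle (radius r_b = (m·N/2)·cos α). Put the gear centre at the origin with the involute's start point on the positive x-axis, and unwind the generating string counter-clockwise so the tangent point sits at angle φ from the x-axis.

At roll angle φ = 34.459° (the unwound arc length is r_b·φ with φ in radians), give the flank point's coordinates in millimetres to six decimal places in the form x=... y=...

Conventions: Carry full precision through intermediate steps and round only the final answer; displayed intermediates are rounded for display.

x=28.916210 y=1.735834

single-mesh involute tooth geometry (44T wheel at module 1.212)
pitch radius r_p = m·N/2 = 1.212·44/2 = 26.664000
base radius r_b = r_p·cos α = 26.664000·cos 21.407° = 24.824483
roll angle φ = 34.459° = 0.60142301 rad
x = r_b·(cos φ + φ·sin φ) = 28.916210
y = r_b·(sin φ − φ·cos φ) = 1.735834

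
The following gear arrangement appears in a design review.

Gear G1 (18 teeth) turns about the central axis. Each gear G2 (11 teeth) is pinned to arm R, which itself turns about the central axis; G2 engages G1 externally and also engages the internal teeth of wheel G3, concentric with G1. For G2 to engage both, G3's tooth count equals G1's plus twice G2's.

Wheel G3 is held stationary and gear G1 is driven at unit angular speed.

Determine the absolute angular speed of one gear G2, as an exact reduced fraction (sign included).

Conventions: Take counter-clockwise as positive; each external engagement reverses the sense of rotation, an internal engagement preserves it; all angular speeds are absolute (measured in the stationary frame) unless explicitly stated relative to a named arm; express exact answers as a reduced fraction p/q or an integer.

-9/11

recognized (axles ride arm R): planetary set, 18/11/40 teeth
ring teeth: 18 + 2·11 = 40
18(ω_sun−ω_arm) = −40(ω_ring−ω_arm),  ω_ring = 0, ω_sun = 1
18(1−ω_arm) = −40(0−ω_arm)  ⇒  58·ω_arm = 18  ⇒  ω_arm = 9/29
sun–planet mesh: 18·(1−9/29) = −11·(ω_p−ω_arm)  ⇒  ω_p−ω_arm = -360/319
ω_p = 9/29 − 360/319 = -9/11
exact speed ratio = -9/11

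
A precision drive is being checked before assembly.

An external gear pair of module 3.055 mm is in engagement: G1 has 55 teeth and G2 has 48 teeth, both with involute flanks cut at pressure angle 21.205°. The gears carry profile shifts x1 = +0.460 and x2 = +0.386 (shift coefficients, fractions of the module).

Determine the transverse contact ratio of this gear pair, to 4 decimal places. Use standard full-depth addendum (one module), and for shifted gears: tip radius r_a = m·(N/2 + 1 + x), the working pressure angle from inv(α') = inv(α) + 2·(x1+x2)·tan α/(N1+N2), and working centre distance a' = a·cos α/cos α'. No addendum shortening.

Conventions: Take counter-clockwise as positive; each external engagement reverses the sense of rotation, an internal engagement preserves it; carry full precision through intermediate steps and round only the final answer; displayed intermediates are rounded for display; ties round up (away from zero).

1.6071

class = single-mesh tooth geometry [involute pair 55T × 48T, m = 3.055]
base radii: r_b1 = 78.324202, r_b2 = 68.355667
tip radii: r_a1 = 88.472800, r_a2 = 77.554230
inv(α') = inv(21.205°) + 2·(+0.460+0.386)·tan α/(55+48) = 0.02425110  ⇒  α' = 23.37534°
a' = a·cos α / cos α' = 157.3325·cos 21.205°/cos 23.37534° = 159.794968
action lengths: √(r_a1²−r_b1²) = 41.143113, √(r_a2²−r_b2²) = 36.635521
base pitch p_b = π·m·cos α = 8.947736
CR = (41.143113 + 36.635521 − 159.794968·sin 23.37534°)/8.947736 = 1.607057
contact ratio ≈ 1.6071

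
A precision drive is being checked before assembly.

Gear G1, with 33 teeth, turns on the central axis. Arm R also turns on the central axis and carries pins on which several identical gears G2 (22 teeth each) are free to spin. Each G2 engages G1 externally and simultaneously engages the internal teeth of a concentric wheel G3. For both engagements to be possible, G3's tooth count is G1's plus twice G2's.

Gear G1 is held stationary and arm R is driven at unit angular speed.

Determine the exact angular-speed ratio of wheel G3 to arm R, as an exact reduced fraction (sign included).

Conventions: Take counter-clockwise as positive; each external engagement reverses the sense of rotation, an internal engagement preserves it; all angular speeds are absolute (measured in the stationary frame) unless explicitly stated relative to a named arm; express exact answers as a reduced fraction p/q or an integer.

topology: planetary set — G1 33T / G2 22T / G3 77T, arm = carrier (Willis)
ring teeth: 33 + 2·22 = 77
33(ω_sun−ω_arm) = −77(ω_ring−ω_arm),  ω_sun = 0, ω_arm = 1
ω_ring = 1 − (33/77)(0−1) = 10/7
ω_out/ω_in = 10/7

10/7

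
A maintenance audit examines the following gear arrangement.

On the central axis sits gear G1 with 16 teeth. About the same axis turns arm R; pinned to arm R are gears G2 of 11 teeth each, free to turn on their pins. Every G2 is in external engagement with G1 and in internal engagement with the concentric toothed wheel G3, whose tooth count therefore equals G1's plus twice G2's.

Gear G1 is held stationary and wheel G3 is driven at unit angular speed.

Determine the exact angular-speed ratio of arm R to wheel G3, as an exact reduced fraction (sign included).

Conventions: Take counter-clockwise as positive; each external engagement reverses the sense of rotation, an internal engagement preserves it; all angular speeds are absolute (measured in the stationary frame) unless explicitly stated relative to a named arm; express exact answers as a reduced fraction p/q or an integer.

topology: planetary set — G1 16T / G2 11T / G3 38T, arm = carrier (Willis)
ring teeth: 16 + 2·11 = 38
16(ω_sun−ω_arm) = −38(ω_ring−ω_arm),  ω_sun = 0, ω_ring = 1
16(0−ω_arm) = −38(1−ω_arm)  ⇒  54·ω_arm = 38  ⇒  ω_arm = 19/27
ω_out/ω_in = 19/27

19/27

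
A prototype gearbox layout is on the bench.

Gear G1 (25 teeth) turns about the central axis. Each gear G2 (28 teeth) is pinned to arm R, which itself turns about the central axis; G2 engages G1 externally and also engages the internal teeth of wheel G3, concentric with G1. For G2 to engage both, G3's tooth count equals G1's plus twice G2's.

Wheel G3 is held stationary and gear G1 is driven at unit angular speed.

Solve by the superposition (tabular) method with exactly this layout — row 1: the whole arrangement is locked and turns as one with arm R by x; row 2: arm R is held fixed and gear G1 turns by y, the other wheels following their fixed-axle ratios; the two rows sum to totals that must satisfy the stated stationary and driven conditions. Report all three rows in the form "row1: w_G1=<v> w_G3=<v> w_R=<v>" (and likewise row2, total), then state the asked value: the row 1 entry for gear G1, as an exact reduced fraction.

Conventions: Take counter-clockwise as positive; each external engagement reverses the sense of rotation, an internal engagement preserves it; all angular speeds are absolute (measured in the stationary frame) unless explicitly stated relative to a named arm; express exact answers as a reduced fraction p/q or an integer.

row1: w_G1=25/106 w_G3=25/106 w_R=25/106
row2: w_G1=81/106 w_G3=-25/106 w_R=0
total: w_G1=1 w_G3=0 w_R=25/106
asked value: 25/106

planetary set (25T centre, 28T on arm, 81T internal) — Willis relation
superposition row 1 [locked train]: every member turns x
row 2: sun turns y, ring = −(25/81)·y, arm 0
boundary: total ω_ring = x − (25/81)·y = 0 and total ω_sun = x + y = 1  ⇒  y = 81/106, x = 25/106
row 2 ring = −(25/81)·81/106 = -25/106
totals (row 1 + row 2): sun 25/106 + 81/106 = 1, ring 25/106 + (-25/106) = 0, arm 25/106 + 0 = 25/106
asked cell (row1, sun) = 25/106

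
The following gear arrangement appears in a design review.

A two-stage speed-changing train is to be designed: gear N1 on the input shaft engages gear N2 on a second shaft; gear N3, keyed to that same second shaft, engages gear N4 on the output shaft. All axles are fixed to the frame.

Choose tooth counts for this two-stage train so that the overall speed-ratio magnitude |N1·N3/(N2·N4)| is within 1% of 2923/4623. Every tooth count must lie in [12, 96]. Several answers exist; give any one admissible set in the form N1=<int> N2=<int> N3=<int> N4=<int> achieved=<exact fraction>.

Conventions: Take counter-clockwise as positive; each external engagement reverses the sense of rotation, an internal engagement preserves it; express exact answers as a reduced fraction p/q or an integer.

topology: fixed-axis compound train — 2 stages, target 2923/4623
target = 2923/4623 in lowest terms: an exact hit needs N1·N3 = k·2923 and N2·N4 = k·4623 for one integer k, every count in [12, 96]; additionally prefer no 1:1 stage (N1 ≠ N2, N3 ≠ N4)
k = 1: N1·N3 = 2923 = 37·79, N2·N4 = 4623 = 67·69
achieved = 37·79/(67·69) = 2923/4623; |achieved − target| = 0 ≤ 2923/462300 ✓

N1=37 N2=67 N3=79 N4=69 achieved=2923/4623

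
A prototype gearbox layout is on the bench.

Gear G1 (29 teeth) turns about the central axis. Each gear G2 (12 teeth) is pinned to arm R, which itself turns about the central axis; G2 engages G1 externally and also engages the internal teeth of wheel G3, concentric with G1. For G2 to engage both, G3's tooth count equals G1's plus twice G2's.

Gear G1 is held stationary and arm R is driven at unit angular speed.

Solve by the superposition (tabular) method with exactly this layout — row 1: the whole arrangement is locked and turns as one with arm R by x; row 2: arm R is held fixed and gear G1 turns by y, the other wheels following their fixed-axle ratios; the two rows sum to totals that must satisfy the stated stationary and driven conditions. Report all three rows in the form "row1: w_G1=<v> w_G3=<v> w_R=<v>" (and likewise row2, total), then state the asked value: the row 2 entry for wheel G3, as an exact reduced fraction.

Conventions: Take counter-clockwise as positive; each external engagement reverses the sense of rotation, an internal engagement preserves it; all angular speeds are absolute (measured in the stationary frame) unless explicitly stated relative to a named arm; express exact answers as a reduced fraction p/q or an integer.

topology: planetary set — G1 29T / G2 12T / G3 53T, arm = carrier (Willis)
superposition row 1 [locked train]: every member turns x
row 2 — arm fixed, fixed-axis ratios: sun y, ring −(29/53)·y, arm 0
boundary: total ω_sun = x + y = 0 and total ω_arm = x = 1  ⇒  y = -1, x = 1
row 2 ring = −(29/53)·(-1) = 29/53
totals (row 1 + row 2): sun 1 + (-1) = 0, ring 1 + 29/53 = 82/53, arm 1 + 0 = 1
asked cell (row2, ring) = 29/53

row1: w_G1=1 w_G3=1 w_R=1
row2: w_G1=-1 w_G3=29/53 w_R=0
total: w_G1=0 w_G3=82/53 w_R=1
asked value: 29/53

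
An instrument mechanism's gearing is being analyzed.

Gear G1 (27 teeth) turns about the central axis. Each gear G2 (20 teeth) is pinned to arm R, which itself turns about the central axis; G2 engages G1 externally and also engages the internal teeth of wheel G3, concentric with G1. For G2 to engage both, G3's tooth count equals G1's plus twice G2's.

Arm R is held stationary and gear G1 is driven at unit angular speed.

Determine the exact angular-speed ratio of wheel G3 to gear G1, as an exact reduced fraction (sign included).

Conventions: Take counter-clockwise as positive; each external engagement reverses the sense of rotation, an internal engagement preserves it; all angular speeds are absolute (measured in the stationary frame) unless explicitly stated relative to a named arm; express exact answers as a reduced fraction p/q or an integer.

-27/67

planetary set (27T centre, 20T on arm, 67T internal) — Willis relation
ring teeth: 27 + 2·20 = 67
27(ω_sun−ω_arm) = −67(ω_ring−ω_arm),  ω_arm = 0, ω_sun = 1
ω_ring = 0 − (27/67)(1−0) = -27/67
ω_out/ω_in = -27/67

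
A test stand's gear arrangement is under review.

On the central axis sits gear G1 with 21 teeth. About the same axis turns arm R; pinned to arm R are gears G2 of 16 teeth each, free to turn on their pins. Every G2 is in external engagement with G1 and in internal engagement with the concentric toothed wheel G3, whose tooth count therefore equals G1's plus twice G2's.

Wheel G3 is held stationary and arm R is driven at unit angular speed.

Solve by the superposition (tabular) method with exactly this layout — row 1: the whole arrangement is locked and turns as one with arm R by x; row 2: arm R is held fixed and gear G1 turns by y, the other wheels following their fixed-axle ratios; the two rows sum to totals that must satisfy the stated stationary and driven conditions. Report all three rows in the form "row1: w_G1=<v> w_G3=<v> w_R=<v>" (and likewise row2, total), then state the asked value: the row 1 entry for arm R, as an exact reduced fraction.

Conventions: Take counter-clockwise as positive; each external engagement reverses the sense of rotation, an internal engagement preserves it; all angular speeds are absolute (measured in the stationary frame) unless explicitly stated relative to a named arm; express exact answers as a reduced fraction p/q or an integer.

recognized (axles ride arm R): planetary set, 21/16/53 teeth
row 1 — lock + rotate with arm: ω_sun = ω_ring = ω_arm = x
row 2 — arm fixed, fixed-axis ratios: sun y, ring −(21/53)·y, arm 0
boundary: total ω_ring = x − (21/53)·y = 0 and total ω_arm = x = 1  ⇒  y = 53/21, x = 1
row 2 ring = −(21/53)·53/21 = -1
totals (row 1 + row 2): sun 1 + 53/21 = 74/21, ring 1 + (-1) = 0, arm 1 + 0 = 1
asked cell (row1, arm) = 1

row1: w_G1=1 w_G3=1 w_R=1
row2: w_G1=53/21 w_G3=-1 w_R=0
total: w_G1=74/21 w_G3=0 w_R=1
asked value: 1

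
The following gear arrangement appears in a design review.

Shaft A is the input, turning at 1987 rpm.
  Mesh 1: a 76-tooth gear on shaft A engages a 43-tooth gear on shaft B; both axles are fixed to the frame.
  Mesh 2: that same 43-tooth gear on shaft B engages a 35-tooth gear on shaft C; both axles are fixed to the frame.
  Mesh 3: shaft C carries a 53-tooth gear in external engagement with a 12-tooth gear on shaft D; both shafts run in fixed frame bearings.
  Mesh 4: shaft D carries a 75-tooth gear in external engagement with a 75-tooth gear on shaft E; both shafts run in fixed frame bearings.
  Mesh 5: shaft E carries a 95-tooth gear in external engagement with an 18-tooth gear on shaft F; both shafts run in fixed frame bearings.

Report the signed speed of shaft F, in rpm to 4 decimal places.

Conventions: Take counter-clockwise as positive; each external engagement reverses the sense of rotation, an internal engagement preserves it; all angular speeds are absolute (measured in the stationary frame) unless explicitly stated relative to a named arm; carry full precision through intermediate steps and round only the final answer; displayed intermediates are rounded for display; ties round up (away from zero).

class = fixed-axis compound train [5 meshes; 5 ratios multiply, 5 sense flips]
mesh 1 [76T→43T]: ω = 1987.0000×76/43 = 3511.9070 rpm, sense flips to −
mesh 2 [43T→35T]: ω = 3511.9070×43/35 = 4314.6286 rpm, sense flips to +
mesh 3 [53T→12T]: ω = 4314.6286×53/12 = 19056.2762 rpm, sense flips to −
mesh 4 [75T→75T]: ω = 19056.2762×75/75 = 19056.2762 rpm, sense flips to +
mesh 5 [95T→18T]: ω = 19056.2762×95/18 = 100574.7910 rpm, sense flips to −
signed output speed = -100574.7910 rpm

-100574.7910 rpm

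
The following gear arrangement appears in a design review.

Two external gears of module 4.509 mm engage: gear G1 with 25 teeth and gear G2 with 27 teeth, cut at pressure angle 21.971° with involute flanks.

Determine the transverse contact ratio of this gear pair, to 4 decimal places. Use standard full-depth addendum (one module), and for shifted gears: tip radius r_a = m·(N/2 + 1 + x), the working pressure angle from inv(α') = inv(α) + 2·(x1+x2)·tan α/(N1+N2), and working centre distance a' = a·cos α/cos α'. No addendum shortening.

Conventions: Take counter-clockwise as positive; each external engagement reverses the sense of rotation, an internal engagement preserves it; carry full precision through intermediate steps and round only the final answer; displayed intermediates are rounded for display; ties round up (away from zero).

1.5468

recognized (one external pair, fixed centres): single-mesh tooth geometry, m = 4.509, N1 = 25, N2 = 27
base radii: r_b1 = 52.269080, r_b2 = 56.450606
tip radii: r_a1 = 60.871500, r_a2 = 65.380500
no profile shift: α' = α, a' = a
action lengths: √(r_a1²−r_b1²) = 31.197481, √(r_a2²−r_b2²) = 32.983918
base pitch p_b = π·m·cos α = 13.136653
CR = (31.197481 + 32.983918 − 117.234000·sin 21.97100°)/13.136653 = 1.546801
contact ratio ≈ 1.5468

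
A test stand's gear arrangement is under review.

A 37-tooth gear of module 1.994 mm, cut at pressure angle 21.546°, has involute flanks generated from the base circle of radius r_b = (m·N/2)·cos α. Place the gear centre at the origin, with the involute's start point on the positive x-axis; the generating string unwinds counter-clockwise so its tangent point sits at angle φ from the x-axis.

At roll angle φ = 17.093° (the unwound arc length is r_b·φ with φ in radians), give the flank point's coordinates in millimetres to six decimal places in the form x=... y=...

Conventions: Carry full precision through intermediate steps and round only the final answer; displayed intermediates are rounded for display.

class = single-mesh tooth geometry [base-circle involute, m = 1.994, 37T]
pitch radius r_p = m·N/2 = 1.994·37/2 = 36.889000
base radius r_b = r_p·cos α = 36.889000·cos 21.546° = 34.311308
roll angle φ = 17.093° = 0.29832913 rad
x = r_b·(cos φ + φ·sin φ) = 35.804361
y = r_b·(sin φ − φ·cos φ) = 0.300977

x=35.804361 y=0.300977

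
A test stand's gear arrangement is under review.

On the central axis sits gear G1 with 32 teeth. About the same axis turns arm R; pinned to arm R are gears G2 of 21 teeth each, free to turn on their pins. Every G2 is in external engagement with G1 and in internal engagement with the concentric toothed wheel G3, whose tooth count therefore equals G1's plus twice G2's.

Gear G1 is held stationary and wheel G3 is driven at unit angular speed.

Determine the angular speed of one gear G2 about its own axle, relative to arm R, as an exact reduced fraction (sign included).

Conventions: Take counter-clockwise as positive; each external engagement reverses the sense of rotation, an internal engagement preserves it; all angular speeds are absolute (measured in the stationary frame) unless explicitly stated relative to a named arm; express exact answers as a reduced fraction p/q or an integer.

1184/1113

class = planetary set [G3 = 32+2·21 = 74; Willis about the carrier]
ring teeth: 32 + 2·21 = 74
32(ω_sun−ω_arm) = −74(ω_ring−ω_arm),  ω_sun = 0, ω_ring = 1
32(0−ω_arm) = −74(1−ω_arm)  ⇒  106·ω_arm = 74  ⇒  ω_arm = 37/53
sun–planet mesh: 32·(0−37/53) = −21·(ω_p−ω_arm)  ⇒  ω_p−ω_arm = 1184/1113
exact speed ratio = 1184/1113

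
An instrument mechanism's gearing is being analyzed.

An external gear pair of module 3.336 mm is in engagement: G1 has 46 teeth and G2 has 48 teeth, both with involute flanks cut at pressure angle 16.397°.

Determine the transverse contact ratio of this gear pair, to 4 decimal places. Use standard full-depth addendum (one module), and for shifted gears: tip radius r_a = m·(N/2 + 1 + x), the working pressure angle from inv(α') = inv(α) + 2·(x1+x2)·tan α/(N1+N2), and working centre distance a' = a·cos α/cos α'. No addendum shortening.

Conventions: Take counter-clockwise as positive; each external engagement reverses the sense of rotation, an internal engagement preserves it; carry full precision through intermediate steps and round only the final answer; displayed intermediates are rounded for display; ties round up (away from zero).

single-mesh involute tooth geometry (46T engaging 48T at module 3.336)
base radii: r_b1 = 73.607377, r_b2 = 76.807698
tip radii: r_a1 = 80.064000, r_a2 = 83.400000
no profile shift: α' = α, a' = a
action lengths: √(r_a1²−r_b1²) = 31.499177, √(r_a2²−r_b2²) = 32.498271
base pitch p_b = π·m·cos α = 10.054104
CR = (31.499177 + 32.498271 − 156.792000·sin 16.39700°)/10.054104 = 1.963023
contact ratio ≈ 1.9630

1.9630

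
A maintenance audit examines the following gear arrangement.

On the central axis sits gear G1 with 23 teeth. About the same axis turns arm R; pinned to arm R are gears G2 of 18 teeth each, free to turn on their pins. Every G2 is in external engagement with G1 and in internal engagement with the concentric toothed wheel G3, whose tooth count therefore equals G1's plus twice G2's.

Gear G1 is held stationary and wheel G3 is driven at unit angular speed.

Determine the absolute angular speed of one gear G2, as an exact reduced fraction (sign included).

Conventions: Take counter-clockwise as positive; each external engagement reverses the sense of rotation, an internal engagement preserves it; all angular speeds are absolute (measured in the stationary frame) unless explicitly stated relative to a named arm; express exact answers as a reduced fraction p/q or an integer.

59/36

topology: planetary set — G1 23T / G2 18T / G3 59T, arm = carrier (Willis)
ring teeth: 23 + 2·18 = 59
23(ω_sun−ω_arm) = −59(ω_ring−ω_arm),  ω_sun = 0, ω_ring = 1
23(0−ω_arm) = −59(1−ω_arm)  ⇒  82·ω_arm = 59  ⇒  ω_arm = 59/82
sun–planet mesh: 23·(0−59/82) = −18·(ω_p−ω_arm)  ⇒  ω_p−ω_arm = 1357/1476
ω_p = 59/82 + 1357/1476 = 59/36
exact speed ratio = 59/36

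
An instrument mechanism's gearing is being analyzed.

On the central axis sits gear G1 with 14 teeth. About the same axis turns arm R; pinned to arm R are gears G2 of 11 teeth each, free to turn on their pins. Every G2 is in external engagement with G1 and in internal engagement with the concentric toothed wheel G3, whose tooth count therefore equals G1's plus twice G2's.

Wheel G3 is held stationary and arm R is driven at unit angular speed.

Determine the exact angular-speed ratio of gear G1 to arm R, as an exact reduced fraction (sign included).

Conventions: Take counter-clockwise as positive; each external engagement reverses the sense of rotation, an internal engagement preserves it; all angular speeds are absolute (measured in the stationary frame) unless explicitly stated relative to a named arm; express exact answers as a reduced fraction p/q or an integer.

class = planetary set [G3 = 14+2·11 = 36; Willis about the carrier]
ring teeth: 14 + 2·11 = 36
14(ω_sun−ω_arm) = −36(ω_ring−ω_arm),  ω_ring = 0, ω_arm = 1
ω_sun = 1 − (36/14)(0−1) = 25/7
ω_out/ω_in = 25/7

25/7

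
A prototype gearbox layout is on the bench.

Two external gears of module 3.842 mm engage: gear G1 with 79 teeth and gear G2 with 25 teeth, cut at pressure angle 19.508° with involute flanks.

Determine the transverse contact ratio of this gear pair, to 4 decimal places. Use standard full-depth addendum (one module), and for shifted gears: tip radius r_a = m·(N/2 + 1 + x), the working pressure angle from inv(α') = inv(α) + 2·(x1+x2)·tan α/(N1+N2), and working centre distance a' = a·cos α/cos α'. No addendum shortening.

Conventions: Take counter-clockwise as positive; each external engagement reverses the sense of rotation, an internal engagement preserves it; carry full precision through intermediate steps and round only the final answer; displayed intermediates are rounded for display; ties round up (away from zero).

recognized (one external pair, fixed centres): single-mesh tooth geometry, m = 3.842, N1 = 79, N2 = 25
base radii: r_b1 = 143.047255, r_b2 = 45.268119
tip radii: r_a1 = 155.601000, r_a2 = 51.867000
no profile shift: α' = α, a' = a
action lengths: √(r_a1²−r_b1²) = 61.230335, √(r_a2²−r_b2²) = 25.317644
base pitch p_b = π·m·cos α = 11.377119
CR = (61.230335 + 25.317644 − 199.784000·sin 19.50800°)/11.377119 = 1.743184
contact ratio ≈ 1.7432

1.7432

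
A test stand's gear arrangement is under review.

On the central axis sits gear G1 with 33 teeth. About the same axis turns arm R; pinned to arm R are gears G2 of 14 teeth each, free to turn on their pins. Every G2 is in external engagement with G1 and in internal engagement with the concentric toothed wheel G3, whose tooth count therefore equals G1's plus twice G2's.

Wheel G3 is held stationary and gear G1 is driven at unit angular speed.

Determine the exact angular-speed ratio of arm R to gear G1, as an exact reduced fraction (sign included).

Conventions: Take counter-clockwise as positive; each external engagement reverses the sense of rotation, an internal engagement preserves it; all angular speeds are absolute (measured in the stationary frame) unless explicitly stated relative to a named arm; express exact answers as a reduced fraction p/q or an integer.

33/94

class = planetary set [G3 = 33+2·14 = 61; Willis about the carrier]
ring teeth: 33 + 2·14 = 61
33(ω_sun−ω_arm) = −61(ω_ring−ω_arm),  ω_ring = 0, ω_sun = 1
33(1−ω_arm) = −61(0−ω_arm)  ⇒  94·ω_arm = 33  ⇒  ω_arm = 33/94
ω_out/ω_in = 33/94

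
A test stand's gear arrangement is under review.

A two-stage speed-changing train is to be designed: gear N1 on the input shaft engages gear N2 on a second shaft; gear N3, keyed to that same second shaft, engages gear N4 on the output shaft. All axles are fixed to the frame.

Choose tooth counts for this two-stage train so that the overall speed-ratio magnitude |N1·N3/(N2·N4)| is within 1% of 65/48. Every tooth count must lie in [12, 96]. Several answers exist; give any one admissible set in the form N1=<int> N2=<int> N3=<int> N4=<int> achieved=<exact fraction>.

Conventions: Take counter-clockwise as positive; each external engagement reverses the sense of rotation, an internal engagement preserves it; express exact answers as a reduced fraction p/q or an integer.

2-stage fixed-axis compound train for ratio 65/48
target = 65/48 in lowest terms: an exact hit needs N1·N3 = k·65 and N2·N4 = k·48 for one integer k, every count in [12, 96]; additionally prefer no 1:1 stage (N1 ≠ N2, N3 ≠ N4)
k = 1…2: no 1:1-free in-range split of k·65 and k·48 into factor pairs; take k = 3
k = 3: N1·N3 = 195 = 13·15, N2·N4 = 144 = 12·12
achieved = 13·15/(12·12) = 65/48; |achieved − target| = 0 ≤ 13/960 ✓

N1=13 N2=12 N3=15 N4=12 achieved=65/48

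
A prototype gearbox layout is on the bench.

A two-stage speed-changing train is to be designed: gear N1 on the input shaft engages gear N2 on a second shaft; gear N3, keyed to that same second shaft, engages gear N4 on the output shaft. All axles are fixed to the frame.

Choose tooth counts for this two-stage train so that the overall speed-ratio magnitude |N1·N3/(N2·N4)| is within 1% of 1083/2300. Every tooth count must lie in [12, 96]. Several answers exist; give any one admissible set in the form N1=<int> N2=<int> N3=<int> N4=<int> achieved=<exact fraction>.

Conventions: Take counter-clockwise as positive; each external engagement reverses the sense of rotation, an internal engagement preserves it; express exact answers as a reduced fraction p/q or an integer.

N1=19 N2=25 N3=57 N4=92 achieved=1083/2300

class = fixed-axis compound train [2-stage, 1083/2300 wanted]
target = 1083/2300 in lowest terms: an exact hit needs N1·N3 = k·1083 and N2·N4 = k·2300 for one integer k, every count in [12, 96]; additionally prefer no 1:1 stage (N1 ≠ N2, N3 ≠ N4)
k = 1: N1·N3 = 1083 = 19·57, N2·N4 = 2300 = 25·92
achieved = 19·57/(25·92) = 1083/2300; |achieved − target| = 0 ≤ 1083/230000 ✓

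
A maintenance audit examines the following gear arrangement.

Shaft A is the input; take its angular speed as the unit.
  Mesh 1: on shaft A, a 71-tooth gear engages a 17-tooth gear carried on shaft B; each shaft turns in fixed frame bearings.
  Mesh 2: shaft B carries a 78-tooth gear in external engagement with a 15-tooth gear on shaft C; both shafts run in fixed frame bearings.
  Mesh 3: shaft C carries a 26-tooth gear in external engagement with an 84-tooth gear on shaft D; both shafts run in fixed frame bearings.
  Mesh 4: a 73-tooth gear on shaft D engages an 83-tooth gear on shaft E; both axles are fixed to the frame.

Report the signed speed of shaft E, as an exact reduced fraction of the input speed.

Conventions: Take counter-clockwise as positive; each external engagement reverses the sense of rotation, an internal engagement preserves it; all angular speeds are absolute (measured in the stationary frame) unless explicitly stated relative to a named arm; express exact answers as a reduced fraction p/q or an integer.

875927/148155

4-mesh fixed-axis compound train (all bearings frame-fixed)
mesh 1 [71T→17T]: |ω|/ω_in = 1×71/17 = 71/17, sense flips to −
mesh 2 [78T→15T]: |ω|/ω_in = (71/17)×78/15 = 1846/85, sense flips to +
mesh 3 [26T→84T]: |ω|/ω_in = (1846/85)×26/84 = 11999/1785, sense flips to −
mesh 4 [73T→83T]: |ω|/ω_in = (11999/1785)×73/83 = 875927/148155, sense flips to +
signed output speed (× input speed) = 875927/148155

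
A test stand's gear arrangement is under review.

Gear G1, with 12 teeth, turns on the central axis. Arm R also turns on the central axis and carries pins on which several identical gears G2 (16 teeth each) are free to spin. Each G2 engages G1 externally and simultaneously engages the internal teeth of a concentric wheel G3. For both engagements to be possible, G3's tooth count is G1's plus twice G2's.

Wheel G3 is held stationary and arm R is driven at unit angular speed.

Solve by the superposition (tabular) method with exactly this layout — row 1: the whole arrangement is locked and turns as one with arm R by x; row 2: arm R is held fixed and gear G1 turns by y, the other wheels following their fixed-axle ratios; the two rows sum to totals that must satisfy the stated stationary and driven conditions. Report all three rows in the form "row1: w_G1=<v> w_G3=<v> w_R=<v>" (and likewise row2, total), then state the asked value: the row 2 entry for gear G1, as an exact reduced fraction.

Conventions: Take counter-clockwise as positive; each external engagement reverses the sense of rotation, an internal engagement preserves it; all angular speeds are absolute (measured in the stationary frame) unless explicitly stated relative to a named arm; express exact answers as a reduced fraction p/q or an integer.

row1: w_G1=1 w_G3=1 w_R=1
row2: w_G1=11/3 w_G3=-1 w_R=0
total: w_G1=14/3 w_G3=0 w_R=1
asked value: 11/3

planetary set (12T centre, 16T on arm, 44T internal) — Willis relation
row 1: whole set turns with the arm by x
superposition row 2 [arm held]: sun y, ring −(12/44)·y, arm 0
boundary: total ω_ring = x − (12/44)·y = 0 and total ω_arm = x = 1  ⇒  y = 11/3, x = 1
row 2 ring = −(12/44)·11/3 = -1
totals (row 1 + row 2): sun 1 + 11/3 = 14/3, ring 1 + (-1) = 0, arm 1 + 0 = 1
asked cell (row2, sun) = 11/3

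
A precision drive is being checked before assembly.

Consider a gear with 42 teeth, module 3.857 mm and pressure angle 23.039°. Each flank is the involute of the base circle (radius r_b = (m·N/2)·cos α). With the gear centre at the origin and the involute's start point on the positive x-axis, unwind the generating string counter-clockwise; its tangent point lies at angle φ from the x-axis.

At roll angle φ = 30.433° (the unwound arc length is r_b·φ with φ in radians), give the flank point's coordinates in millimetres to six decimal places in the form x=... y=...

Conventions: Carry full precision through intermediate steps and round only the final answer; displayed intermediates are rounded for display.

topology: single-mesh involute geometry — m = 3.857, N = 42
pitch radius r_p = m·N/2 = 3.857·42/2 = 80.997000
base radius r_b = r_p·cos α = 80.997000·cos 23.039° = 74.536572
roll angle φ = 30.433° = 0.53115605 rad
x = r_b·(cos φ + φ·sin φ) = 84.320898
y = r_b·(sin φ − φ·cos φ) = 3.619196

x=84.320898 y=3.619196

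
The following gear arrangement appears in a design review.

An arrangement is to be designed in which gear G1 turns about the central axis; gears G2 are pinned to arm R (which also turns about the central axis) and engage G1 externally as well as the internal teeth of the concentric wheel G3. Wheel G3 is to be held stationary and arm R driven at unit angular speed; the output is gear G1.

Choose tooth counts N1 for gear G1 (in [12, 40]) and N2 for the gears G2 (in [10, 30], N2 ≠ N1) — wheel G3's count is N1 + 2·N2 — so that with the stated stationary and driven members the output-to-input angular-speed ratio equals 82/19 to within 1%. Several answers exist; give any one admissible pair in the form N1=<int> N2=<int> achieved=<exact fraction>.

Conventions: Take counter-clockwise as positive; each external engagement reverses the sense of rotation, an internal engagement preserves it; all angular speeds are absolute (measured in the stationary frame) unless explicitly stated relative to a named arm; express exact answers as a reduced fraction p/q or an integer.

topology: planetary set — design target 82/19, arm = carrier (Willis)
Willis with ω_ring = 0: ω_sun/ω_arm = (N1+N3)/N1; set equal to 82/19  ⇒  N3/N1 = 82/19 − 1 = 63/19
N3 = N1 + 2·N2  ⇒  N2/N1 = (N3/N1 − 1)/2 = (63/19 − 1)/2 = 22/19
smallest multiple with N1 ≥ 12 and N2 ≥ 10: k = 1  ⇒  N1 = 1·19 = 19, N2 = 1·22 = 22 (N1 ≤ 40, N2 ≤ 30, N2 ≠ N1 ✓), N3 = 19 + 2·22 = 63
check: (N1+N3)/N1 with N1 = 19, N3 = 63 gives 82/19; |achieved − target| = 0 ≤ 41/950 ✓

N1=19 N2=22 achieved=82/19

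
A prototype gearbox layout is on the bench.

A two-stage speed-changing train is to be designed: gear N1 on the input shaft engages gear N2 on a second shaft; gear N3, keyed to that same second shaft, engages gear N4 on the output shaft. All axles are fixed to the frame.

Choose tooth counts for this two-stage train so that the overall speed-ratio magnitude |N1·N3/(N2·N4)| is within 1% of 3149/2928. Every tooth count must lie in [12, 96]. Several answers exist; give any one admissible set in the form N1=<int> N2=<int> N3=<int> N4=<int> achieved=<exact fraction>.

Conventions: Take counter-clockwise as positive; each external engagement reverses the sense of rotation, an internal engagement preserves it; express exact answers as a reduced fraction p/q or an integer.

topology: fixed-axis compound train — 2 stages, target 3149/2928
target = 3149/2928 in lowest terms: an exact hit needs N1·N3 = k·3149 and N2·N4 = k·2928 for one integer k, every count in [12, 96]; additionally prefer no 1:1 stage (N1 ≠ N2, N3 ≠ N4)
k = 1: N1·N3 = 3149 = 47·67, N2·N4 = 2928 = 48·61
achieved = 47·67/(48·61) = 3149/2928; |achieved − target| = 0 ≤ 3149/292800 ✓

N1=47 N2=48 N3=67 N4=61 achieved=3149/2928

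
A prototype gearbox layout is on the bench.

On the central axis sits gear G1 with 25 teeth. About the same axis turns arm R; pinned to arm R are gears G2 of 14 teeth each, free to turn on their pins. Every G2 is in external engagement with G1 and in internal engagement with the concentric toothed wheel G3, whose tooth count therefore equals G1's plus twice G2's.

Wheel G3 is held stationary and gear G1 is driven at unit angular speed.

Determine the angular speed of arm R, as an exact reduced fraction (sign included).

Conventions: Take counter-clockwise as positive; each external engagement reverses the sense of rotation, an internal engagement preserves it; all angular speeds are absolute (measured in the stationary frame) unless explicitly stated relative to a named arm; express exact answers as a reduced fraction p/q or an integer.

25/78

topology: planetary set — G1 25T / G2 14T / G3 53T, arm = carrier (Willis)
ring teeth: 25 + 2·14 = 53
25(ω_sun−ω_arm) = −53(ω_ring−ω_arm),  ω_ring = 0, ω_sun = 1
25(1−ω_arm) = −53(0−ω_arm)  ⇒  78·ω_arm = 25  ⇒  ω_arm = 25/78
exact speed ratio = 25/78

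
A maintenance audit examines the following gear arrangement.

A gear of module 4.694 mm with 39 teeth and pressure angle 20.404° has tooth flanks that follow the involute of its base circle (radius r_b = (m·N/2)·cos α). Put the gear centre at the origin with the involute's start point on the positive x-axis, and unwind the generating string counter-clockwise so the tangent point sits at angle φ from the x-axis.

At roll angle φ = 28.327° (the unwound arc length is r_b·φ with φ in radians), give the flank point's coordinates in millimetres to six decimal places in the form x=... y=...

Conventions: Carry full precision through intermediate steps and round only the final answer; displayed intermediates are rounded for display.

x=95.642806 y=3.372069

recognized (one wheel, involute flank): single-mesh tooth geometry, m = 4.694, N = 39
pitch radius r_p = m·N/2 = 4.694·39/2 = 91.533000
base radius r_b = r_p·cos α = 91.533000·cos 20.404° = 85.790005
roll angle φ = 28.327° = 0.49439942 rad
x = r_b·(cos φ + φ·sin φ) = 95.642806
y = r_b·(sin φ − φ·cos φ) = 3.372069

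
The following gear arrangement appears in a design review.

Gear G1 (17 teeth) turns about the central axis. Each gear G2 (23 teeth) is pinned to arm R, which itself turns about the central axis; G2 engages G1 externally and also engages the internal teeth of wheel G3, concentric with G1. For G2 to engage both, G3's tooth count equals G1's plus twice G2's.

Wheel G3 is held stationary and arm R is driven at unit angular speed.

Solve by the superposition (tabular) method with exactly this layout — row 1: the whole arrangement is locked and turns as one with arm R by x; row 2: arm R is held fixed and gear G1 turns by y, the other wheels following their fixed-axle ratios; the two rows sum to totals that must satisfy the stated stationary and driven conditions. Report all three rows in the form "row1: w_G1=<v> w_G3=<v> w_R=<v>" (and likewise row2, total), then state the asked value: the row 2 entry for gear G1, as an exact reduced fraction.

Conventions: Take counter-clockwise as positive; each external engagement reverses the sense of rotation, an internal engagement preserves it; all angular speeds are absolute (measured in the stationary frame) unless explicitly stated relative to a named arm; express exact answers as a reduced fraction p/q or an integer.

row1: w_G1=1 w_G3=1 w_R=1
row2: w_G1=63/17 w_G3=-1 w_R=0
total: w_G1=80/17 w_G3=0 w_R=1
asked value: 63/17

topology: planetary set — G1 17T / G2 23T / G3 63T, arm = carrier (Willis)
superposition row 1 [locked train]: every member turns x
row 2 — arm fixed, fixed-axis ratios: sun y, ring −(17/63)·y, arm 0
boundary: total ω_ring = x − (17/63)·y = 0 and total ω_arm = x = 1  ⇒  y = 63/17, x = 1
row 2 ring = −(17/63)·63/17 = -1
totals (row 1 + row 2): sun 1 + 63/17 = 80/17, ring 1 + (-1) = 0, arm 1 + 0 = 1
asked cell (row2, sun) = 63/17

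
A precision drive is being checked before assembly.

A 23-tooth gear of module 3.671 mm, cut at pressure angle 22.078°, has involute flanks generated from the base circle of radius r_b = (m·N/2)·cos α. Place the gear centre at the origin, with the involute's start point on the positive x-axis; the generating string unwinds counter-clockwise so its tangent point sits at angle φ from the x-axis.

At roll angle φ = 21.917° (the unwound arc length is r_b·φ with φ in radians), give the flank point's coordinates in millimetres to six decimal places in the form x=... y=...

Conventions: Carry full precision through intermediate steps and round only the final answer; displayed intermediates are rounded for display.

x=41.879210 y=0.719275

recognized (one wheel, involute flank): single-mesh tooth geometry, m = 3.671, N = 23
pitch radius r_p = m·N/2 = 3.671·23/2 = 42.216500
base radius r_b = r_p·cos α = 42.216500·cos 22.078° = 39.120892
roll angle φ = 21.917° = 0.38252381 rad
x = r_b·(cos φ + φ·sin φ) = 41.879210
y = r_b·(sin φ − φ·cos φ) = 0.719275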